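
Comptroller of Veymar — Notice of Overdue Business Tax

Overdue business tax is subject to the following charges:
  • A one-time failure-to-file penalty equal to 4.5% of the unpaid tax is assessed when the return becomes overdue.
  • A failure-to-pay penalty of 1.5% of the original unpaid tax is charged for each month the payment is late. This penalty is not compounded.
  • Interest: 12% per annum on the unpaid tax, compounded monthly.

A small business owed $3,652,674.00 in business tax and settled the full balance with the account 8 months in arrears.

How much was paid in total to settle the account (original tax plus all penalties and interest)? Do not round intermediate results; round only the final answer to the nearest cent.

$4,558,013.74

Failure-to-file penalty: 4.5% × $3,652,674.00 = $164,370.33
Failure-to-pay penalty = 1.5% × $3,652,674.00 × 8 mo = $438,320.88
Interest (12%/yr ÷ 12 = 1%/month): $3,652,674.00 × ((1 + 0.01)^8 − 1) = $302,648.5344…
Total = $3,652,674.00 + $602,691.2100 + $302,648.5344… = $4,558,013.74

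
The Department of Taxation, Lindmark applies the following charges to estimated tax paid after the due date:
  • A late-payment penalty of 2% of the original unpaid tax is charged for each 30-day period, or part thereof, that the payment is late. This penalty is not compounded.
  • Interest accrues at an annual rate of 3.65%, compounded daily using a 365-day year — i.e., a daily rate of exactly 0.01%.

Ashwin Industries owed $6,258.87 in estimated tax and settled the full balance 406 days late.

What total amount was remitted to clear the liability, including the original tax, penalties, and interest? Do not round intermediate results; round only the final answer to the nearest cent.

Penalty periods: ⌈406/30⌉ = 14; penalty = 14 × 2% × $6,258.87 = $1,752.48…
Interest: $6,258.87 × ((1 + 0.0001)^406 − 1) = $6,258.87 × 0.04143333… = $259.3259…
Total = $6,258.87 + $1,752.4836 + $259.3259… = $8,270.68

$8,270.68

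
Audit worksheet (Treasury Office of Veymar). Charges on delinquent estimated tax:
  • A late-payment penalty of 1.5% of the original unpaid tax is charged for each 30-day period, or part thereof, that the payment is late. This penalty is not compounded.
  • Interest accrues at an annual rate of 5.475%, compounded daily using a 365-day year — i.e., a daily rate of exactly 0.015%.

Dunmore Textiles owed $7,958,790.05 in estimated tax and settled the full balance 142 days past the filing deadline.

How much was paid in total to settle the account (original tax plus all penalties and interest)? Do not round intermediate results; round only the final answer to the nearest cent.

$8,727,026.84

Penalty periods: ⌈142/30⌉ = 5; penalty = 5 × 1.5% × $7,958,790.05 = $596,909.25…
Interest: $7,958,790.05 × ((1 + 0.00015)^142 − 1) = $7,958,790.05 × 0.02152683… = $171,327.5402…
Total = $7,958,790.05 + $596,909.2538… + $171,327.5402… = $8,727,026.84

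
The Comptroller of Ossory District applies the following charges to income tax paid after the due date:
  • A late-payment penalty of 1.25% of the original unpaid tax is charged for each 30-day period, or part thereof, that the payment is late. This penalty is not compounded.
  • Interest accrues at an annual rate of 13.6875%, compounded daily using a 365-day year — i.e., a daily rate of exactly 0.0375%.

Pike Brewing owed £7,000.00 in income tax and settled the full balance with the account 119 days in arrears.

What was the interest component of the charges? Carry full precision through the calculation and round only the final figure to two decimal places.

£319.39

Interest: £7,000.00 × ((1 + 0.000375)^119 − 1) = £7,000.00 × 0.04562693… = £319.3885…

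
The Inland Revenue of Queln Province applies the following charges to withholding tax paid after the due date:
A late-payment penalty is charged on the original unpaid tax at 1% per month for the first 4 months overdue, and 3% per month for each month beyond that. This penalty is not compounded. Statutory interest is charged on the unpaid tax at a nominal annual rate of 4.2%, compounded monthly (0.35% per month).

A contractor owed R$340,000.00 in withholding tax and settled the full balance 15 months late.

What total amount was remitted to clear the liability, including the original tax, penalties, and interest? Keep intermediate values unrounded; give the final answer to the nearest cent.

R$484,094.03

Penalty, months 1–4: 4 × 1% × R$340,000.00 = R$13,600.00
Penalty, months 5–15: 11 × 3% × R$340,000.00 = R$112,200.00
Interest: R$340,000.00 × ((1 + 0.0035)^15 − 1) = R$340,000.00 × 0.0538060… = R$18,294.0279…
Total = R$340,000.00 + R$125,800.0000 + R$18,294.0279… = R$484,094.03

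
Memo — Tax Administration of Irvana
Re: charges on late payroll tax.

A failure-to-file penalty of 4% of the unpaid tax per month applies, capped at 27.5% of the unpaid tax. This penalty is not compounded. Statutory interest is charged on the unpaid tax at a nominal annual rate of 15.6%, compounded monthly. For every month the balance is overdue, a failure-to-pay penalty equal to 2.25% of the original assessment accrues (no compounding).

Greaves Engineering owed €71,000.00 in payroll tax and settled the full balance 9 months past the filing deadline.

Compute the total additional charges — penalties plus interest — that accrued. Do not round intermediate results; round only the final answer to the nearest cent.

Failure-to-file: 9 × 4% × €71,000.00 = €25,560.00, capped at 27.5% × €71,000.00 = €19,525.00
Failure-to-pay penalty = 2.25% × €71,000.00 × 9 mo = €14,377.50
Interest (15.6%/yr ÷ 12 = 1.3%/month): €71,000.00 × ((1 + 0.013)^9 − 1) = €8,752.3258…
Penalties + interest = €33,902.5000 + €8,752.3258… = €42,654.83

€42,654.83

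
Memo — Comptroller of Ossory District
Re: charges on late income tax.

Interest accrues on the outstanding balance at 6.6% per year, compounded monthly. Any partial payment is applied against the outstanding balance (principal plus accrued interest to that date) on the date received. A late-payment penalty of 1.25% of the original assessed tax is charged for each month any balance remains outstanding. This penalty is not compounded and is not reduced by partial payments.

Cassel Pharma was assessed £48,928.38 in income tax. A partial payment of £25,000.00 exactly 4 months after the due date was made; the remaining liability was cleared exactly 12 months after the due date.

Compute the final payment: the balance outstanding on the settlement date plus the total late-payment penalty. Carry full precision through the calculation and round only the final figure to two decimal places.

£33,475.00

Monthly rate = 6.6% ÷ 12 = 0.55%
Balance at month 4: £48,928.3800 × (1 + 0.0055)^4 = £50,013.7175…
After £25,000.00 payment: £50,013.7175… − £25,000.00 = £25,013.7175…
Balance at month 12: £25,013.7175… × (1 + 0.0055)^8 = £26,135.7423…
Penalty: 12 × 1.25% × £48,928.38 = £7,339.26…
Final settlement = outstanding balance + penalty = £26,135.7423… + £7,339.26… = £33,475.00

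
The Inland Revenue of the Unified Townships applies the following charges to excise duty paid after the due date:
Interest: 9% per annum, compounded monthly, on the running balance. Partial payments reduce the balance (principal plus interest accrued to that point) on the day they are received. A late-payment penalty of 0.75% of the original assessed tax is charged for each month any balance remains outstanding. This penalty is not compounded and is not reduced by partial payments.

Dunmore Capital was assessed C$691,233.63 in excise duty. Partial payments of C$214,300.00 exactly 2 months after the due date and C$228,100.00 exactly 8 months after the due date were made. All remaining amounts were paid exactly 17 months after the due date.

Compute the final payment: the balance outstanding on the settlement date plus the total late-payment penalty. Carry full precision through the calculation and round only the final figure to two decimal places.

Monthly rate = 9% ÷ 12 = 0.75%
Balance at month 2: C$691,233.6300 × (1 + 0.0075)^2 = C$701,641.0163…
After C$214,300.00 payment: C$701,641.0163… − C$214,300.00 = C$487,341.0163…
Balance at month 8: C$487,341.0163… × (1 + 0.0075)^6 = C$509,686.6912…
After C$228,100.00 payment: C$509,686.6912… − C$228,100.00 = C$281,586.6912…
Balance at month 17: C$281,586.6912… × (1 + 0.0075)^9 = C$301,174.0977…
Penalty: 17 × 0.75% × C$691,233.63 = C$88,132.29…
Final settlement = outstanding balance + penalty = C$301,174.0977… + C$88,132.29… = C$389,306.39

C$389,306.39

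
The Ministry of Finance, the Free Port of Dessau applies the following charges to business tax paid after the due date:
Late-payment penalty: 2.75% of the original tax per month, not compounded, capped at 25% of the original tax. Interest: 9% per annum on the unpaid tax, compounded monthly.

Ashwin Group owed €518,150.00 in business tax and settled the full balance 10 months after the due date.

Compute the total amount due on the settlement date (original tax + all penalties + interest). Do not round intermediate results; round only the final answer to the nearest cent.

€687,886.90

Penalty (uncapped): 10 × 2.75% × €518,150.00 = €142,491.25; cap = 25% × €518,150.00 = €129,537.50 → penalty = €129,537.50
Interest (9%/yr ÷ 12 = 0.75%/month): €518,150.00 × ((1 + 0.0075)^10 − 1) = €40,199.3959…
Total = €518,150.00 + €129,537.5000 + €40,199.3959… = €687,886.90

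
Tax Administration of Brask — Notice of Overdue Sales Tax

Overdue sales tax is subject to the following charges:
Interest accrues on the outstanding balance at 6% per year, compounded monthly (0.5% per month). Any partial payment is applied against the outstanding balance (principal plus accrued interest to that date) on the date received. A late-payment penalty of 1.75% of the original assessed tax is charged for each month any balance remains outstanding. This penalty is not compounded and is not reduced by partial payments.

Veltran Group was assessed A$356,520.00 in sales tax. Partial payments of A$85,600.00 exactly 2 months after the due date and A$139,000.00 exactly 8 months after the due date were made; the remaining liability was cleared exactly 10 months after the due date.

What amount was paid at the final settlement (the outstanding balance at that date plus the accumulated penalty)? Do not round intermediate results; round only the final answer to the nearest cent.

Balance at month 2: A$356,520.0000 × (1 + 0.005)^2 = A$360,094.1130
After A$85,600.00 payment: A$360,094.1130 − A$85,600.00 = A$274,494.1130
Balance at month 8: A$274,494.1130 × (1 + 0.005)^6 = A$282,832.5605…
After A$139,000.00 payment: A$282,832.5605… − A$139,000.00 = A$143,832.5605…
Balance at month 10: A$143,832.5605… × (1 + 0.005)^2 = A$145,274.4819…
Penalty: 10 × 1.75% × A$356,520.00 = A$62,391.00
Final settlement = outstanding balance + penalty = A$145,274.4819… + A$62,391.00 = A$207,665.48

A$207,665.48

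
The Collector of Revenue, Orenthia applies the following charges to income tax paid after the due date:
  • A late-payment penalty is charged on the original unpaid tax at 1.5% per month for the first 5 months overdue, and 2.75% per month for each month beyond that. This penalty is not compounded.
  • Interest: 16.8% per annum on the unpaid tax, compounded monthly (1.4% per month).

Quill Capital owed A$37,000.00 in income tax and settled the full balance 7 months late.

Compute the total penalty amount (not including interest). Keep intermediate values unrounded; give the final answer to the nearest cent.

A$4,810.00

Penalty, months 1–5: 5 × 1.5% × A$37,000.00 = A$2,775.00
Penalty, months 6–7: 2 × 2.75% × A$37,000.00 = A$2,035.00
Total penalty = A$2,775.00 + A$2,035.00 = A$4,810.00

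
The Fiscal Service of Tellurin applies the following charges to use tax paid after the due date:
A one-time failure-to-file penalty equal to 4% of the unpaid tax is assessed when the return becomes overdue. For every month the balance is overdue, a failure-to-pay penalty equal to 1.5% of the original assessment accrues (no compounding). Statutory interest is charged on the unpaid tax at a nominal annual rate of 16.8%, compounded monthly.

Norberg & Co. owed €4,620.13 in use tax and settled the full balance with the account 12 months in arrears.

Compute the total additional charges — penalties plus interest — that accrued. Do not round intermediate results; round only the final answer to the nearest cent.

€1,855.26

Failure-to-file penalty: 4% × €4,620.13 = €184.81…
Failure-to-pay penalty: 12 × 1.5% × €4,620.13 = €831.62…
Interest (16.8%/yr ÷ 12 = 1.4%/month): €4,620.13 × ((1 + 0.014)^12 − 1) = €838.8268…
Penalties + interest = €1,016.4286 + €838.8268… = €1,855.26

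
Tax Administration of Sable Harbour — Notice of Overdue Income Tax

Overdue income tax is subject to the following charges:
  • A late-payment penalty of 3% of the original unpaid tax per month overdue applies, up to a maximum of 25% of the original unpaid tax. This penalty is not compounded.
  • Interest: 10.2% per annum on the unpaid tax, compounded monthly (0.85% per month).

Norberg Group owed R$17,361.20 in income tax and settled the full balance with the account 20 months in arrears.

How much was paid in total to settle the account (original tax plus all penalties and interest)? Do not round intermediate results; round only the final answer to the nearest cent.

R$24,903.84

Penalty (uncapped): 20 × 3% × R$17,361.20 = R$10,416.72; cap = 25% × R$17,361.20 = R$4,340.30 → penalty = R$4,340.30
Interest: R$17,361.20 × ((1 + 0.0085)^20 − 1) = R$17,361.20 × 0.1844536… = R$3,202.3358…
Total = R$17,361.20 + R$4,340.3000 + R$3,202.3358… = R$24,903.84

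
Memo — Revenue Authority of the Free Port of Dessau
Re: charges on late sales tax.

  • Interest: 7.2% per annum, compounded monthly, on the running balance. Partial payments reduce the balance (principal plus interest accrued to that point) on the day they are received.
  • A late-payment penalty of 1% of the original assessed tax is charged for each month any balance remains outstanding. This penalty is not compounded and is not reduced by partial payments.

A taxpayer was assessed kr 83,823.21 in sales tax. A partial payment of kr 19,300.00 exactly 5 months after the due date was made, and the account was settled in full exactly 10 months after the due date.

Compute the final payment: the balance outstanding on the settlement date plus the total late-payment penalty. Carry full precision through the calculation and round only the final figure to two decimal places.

Monthly rate = 7.2% ÷ 12 = 0.6%
Balance at month 5: kr 83,823.2100 × (1 + 0.006)^5 = kr 86,368.2643…
After kr 19,300.00 payment: kr 86,368.2643… − kr 19,300.00 = kr 67,068.2643…
Balance at month 10: kr 67,068.2643… × (1 + 0.006)^5 = kr 69,104.6021…
Penalty: 10 × 1% × kr 83,823.21 = kr 8,382.32…
Final settlement = outstanding balance + penalty = kr 69,104.6021… + kr 8,382.32… = kr 77,486.92

kr 77,486.92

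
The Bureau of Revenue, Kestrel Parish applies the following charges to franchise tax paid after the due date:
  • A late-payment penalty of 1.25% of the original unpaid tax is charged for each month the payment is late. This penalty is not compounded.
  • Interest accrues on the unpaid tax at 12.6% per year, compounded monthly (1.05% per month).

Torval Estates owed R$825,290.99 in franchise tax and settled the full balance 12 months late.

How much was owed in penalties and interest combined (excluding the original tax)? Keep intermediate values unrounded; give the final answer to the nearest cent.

Late-payment penalty = 1.25% × R$825,290.99 × 12 mo = R$123,793.65…
Interest: R$825,290.99 × ((1 + 0.0105)^12 − 1) = R$825,290.99 × 0.1335373… = R$110,207.1277…
Penalties + interest = R$123,793.6485 + R$110,207.1277… = R$234,000.78

R$234,000.78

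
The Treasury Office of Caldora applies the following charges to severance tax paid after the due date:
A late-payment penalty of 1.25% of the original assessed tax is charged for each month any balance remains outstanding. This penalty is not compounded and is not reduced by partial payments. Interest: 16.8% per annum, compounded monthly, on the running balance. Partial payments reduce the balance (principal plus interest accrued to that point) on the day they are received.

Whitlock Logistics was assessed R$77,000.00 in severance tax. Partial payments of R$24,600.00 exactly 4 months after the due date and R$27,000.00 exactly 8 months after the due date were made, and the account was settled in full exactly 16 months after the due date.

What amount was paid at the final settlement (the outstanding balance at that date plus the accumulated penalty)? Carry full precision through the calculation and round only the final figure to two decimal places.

Monthly rate = 16.8% ÷ 12 = 1.4%
Balance at month 4: R$77,000.0000 × (1 + 0.014)^4 = R$81,403.4001…
After R$24,600.00 payment: R$81,403.4001… − R$24,600.00 = R$56,803.4001…
Balance at month 8: R$56,803.4001… × (1 + 0.014)^4 = R$60,051.8170…
After R$27,000.00 payment: R$60,051.8170… − R$27,000.00 = R$33,051.8170…
Balance at month 16: R$33,051.8170… × (1 + 0.014)^8 = R$36,940.1776…
Penalty: 16 × 1.25% × R$77,000.00 = R$15,400.00
Final settlement = outstanding balance + penalty = R$36,940.1776… + R$15,400.00 = R$52,340.18

R$52,340.18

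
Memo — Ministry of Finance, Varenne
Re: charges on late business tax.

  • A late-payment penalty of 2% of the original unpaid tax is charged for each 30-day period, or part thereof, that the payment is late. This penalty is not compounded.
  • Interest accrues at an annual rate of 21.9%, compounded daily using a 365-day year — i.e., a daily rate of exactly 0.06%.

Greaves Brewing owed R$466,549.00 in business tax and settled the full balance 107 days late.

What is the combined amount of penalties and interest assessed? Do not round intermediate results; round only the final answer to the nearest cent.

R$68,249.17

Penalty periods: ⌈107/30⌉ = 4; penalty = 4 × 2% × R$466,549.00 = R$37,323.92
Interest: R$466,549.00 × ((1 + 0.0006)^107 − 1) = R$466,549.00 × 0.06628511… = R$30,925.2518…
Penalties + interest = R$37,323.9200 + R$30,925.2518… = R$68,249.17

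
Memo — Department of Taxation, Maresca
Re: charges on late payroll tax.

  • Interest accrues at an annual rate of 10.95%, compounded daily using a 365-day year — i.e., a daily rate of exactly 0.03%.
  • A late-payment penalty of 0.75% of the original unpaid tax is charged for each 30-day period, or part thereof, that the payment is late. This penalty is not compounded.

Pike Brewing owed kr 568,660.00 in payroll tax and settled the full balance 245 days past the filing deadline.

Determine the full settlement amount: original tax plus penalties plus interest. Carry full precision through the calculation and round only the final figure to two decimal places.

kr 650,408.67

Penalty periods: ⌈245/30⌉ = 9; penalty = 9 × 0.75% × kr 568,660.00 = kr 38,384.55
Interest: kr 568,660.00 × ((1 + 0.0003)^245 − 1) = kr 568,660.00 × 0.07625667… = kr 43,364.1198…
Total = kr 568,660.00 + kr 38,384.5500 + kr 43,364.1198… = kr 650,408.67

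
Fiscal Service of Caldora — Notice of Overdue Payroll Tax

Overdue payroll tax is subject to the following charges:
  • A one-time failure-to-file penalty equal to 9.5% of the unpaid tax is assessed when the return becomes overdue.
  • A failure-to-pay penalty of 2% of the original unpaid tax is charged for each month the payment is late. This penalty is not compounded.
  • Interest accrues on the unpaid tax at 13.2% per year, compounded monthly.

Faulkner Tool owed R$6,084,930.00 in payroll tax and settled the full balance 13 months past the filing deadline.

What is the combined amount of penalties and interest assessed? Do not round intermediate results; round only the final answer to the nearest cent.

Failure-to-file penalty: 9.5% × R$6,084,930.00 = R$578,068.35
Failure-to-pay penalty = 2% × R$6,084,930.00 × 13 mo = R$1,582,081.80
Interest (13.2%/yr ÷ 12 = 1.1%/month): R$6,084,930.00 × ((1 + 0.011)^13 − 1) = R$929,955.8642…
Penalties + interest = R$2,160,150.1500 + R$929,955.8642… = R$3,090,106.01

R$3,090,106.01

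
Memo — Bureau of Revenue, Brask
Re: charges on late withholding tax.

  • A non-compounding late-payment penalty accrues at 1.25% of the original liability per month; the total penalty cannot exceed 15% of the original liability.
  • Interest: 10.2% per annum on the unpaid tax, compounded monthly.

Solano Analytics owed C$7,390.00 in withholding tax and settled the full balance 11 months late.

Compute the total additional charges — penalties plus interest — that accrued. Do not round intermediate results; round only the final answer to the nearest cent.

C$1,737.22

Penalty: 11 × 1.25% × C$7,390.00 = C$1,016.13… (below the 15% cap of C$1,108.50)
Interest (10.2%/yr ÷ 12 = 0.85%/month): C$7,390.00 × ((1 + 0.0085)^11 − 1) = C$721.0927…
Penalties + interest = C$1,016.1250 + C$721.0927… = C$1,737.22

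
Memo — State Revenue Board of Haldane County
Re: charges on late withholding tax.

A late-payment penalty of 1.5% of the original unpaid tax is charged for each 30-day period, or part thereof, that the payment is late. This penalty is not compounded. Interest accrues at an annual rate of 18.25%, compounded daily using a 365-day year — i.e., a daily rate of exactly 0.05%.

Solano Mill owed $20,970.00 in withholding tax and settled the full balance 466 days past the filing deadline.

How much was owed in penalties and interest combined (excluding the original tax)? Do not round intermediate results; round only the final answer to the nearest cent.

$10,533.40

Penalty periods: ⌈466/30⌉ = 16; penalty = 16 × 1.5% × $20,970.00 = $5,032.80
Interest: $20,970.00 × ((1 + 0.0005)^466 − 1) = $20,970.00 × 0.26230797… = $5,500.5982…
Penalties + interest = $5,032.8000 + $5,500.5982… = $10,533.40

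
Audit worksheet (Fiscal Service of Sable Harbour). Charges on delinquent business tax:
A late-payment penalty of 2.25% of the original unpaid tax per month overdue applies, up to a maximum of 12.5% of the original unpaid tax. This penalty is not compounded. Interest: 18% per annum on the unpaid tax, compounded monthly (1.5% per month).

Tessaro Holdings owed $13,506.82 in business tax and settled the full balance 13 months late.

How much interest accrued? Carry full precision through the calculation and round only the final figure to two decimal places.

$2,884.41

Interest: $13,506.82 × ((1 + 0.015)^13 − 1) = $13,506.82 × 0.2135524… = $2,884.4144…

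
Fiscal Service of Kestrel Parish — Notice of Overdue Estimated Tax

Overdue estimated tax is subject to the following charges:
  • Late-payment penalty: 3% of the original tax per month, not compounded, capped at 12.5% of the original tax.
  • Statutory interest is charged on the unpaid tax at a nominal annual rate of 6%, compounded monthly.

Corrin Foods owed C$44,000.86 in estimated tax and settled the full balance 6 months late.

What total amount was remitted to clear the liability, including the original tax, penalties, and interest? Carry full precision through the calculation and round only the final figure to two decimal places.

Penalty (uncapped): 6 × 3% × C$44,000.86 = C$7,920.15…; cap = 12.5% × C$44,000.86 = C$5,500.11… → penalty = C$5,500.11…
Interest (6%/yr ÷ 12 = 0.5%/month): C$44,000.86 × ((1 + 0.005)^6 − 1) = C$1,336.6365…
Total = C$44,000.86 + C$5,500.1075 + C$1,336.6365… = C$50,837.60

C$50,837.60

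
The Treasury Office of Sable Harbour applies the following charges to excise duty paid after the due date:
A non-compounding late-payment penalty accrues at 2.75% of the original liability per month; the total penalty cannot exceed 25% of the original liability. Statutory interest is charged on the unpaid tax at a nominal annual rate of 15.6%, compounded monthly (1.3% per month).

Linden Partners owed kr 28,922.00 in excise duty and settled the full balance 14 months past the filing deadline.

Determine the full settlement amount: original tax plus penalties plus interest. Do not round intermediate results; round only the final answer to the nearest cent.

kr 41,885.07

Penalty (uncapped): 14 × 2.75% × kr 28,922.00 = kr 11,134.97; cap = 25% × kr 28,922.00 = kr 7,230.50 → penalty = kr 7,230.50
Interest: kr 28,922.00 × ((1 + 0.013)^14 − 1) = kr 28,922.00 × 0.1982081… = kr 5,732.5734…
Total = kr 28,922.00 + kr 7,230.5000 + kr 5,732.5734… = kr 41,885.07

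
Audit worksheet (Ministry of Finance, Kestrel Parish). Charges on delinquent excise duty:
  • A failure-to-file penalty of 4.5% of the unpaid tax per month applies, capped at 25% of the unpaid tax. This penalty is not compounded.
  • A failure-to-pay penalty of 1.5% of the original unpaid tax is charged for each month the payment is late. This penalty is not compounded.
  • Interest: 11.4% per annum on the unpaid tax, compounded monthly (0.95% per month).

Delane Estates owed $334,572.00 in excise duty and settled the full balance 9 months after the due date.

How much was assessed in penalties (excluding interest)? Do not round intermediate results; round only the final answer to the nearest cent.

$128,810.22

Failure-to-file: 9 × 4.5% × $334,572.00 = $135,501.66, capped at 25% × $334,572.00 = $83,643.00
Failure-to-pay penalty = 1.5% × $334,572.00 × 9 mo = $45,167.22
Total penalty = $83,643.00 + $45,167.22 = $128,810.22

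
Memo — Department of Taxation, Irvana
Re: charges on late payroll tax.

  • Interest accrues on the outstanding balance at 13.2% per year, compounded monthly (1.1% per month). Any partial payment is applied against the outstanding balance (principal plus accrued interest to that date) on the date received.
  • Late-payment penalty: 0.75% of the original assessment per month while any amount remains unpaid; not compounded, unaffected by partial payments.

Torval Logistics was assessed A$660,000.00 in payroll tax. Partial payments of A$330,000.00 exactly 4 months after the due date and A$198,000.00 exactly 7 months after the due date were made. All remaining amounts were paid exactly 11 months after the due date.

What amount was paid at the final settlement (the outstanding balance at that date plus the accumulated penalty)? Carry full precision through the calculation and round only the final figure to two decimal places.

A$235,729.61

Balance at month 4: A$660,000.0000 × (1 + 0.011)^4 = A$689,522.6835…
After A$330,000.00 payment: A$689,522.6835… − A$330,000.00 = A$359,522.6835…
Balance at month 7: A$359,522.6835… × (1 + 0.011)^3 = A$371,517.9173…
After A$198,000.00 payment: A$371,517.9173… − A$198,000.00 = A$173,517.9173…
Balance at month 11: A$173,517.9173… × (1 + 0.011)^4 = A$181,279.6060…
Penalty: 11 × 0.75% × A$660,000.00 = A$54,450.00
Final settlement = outstanding balance + penalty = A$181,279.6060… + A$54,450.00 = A$235,729.61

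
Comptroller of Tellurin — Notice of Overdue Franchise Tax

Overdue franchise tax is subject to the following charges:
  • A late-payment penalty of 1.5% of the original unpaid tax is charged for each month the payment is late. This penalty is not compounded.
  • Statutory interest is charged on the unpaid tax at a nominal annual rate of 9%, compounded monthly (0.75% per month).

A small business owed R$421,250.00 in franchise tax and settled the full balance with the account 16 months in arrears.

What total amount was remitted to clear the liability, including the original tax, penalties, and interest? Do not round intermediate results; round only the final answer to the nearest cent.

Late-payment penalty = 1.5% × R$421,250.00 × 16 mo = R$101,100.00
Interest: R$421,250.00 × ((1 + 0.0075)^16 − 1) = R$421,250.00 × 0.1269921… = R$53,495.4279…
Total = R$421,250.00 + R$101,100.0000 + R$53,495.4279… = R$575,845.43

R$575,845.43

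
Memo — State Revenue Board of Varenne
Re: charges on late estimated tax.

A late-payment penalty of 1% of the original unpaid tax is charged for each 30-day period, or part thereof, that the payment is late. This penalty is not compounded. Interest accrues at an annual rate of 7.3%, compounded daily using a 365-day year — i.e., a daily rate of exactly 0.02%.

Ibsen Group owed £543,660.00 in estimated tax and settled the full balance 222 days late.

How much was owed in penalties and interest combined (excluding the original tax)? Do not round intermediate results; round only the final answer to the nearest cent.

£68,172.68

Penalty periods: ⌈222/30⌉ = 8; penalty = 8 × 1% × £543,660.00 = £43,492.80
Interest: £543,660.00 × ((1 + 0.0002)^222 − 1) = £543,660.00 × 0.04539579… = £24,679.8755…
Penalties + interest = £43,492.8000 + £24,679.8755… = £68,172.68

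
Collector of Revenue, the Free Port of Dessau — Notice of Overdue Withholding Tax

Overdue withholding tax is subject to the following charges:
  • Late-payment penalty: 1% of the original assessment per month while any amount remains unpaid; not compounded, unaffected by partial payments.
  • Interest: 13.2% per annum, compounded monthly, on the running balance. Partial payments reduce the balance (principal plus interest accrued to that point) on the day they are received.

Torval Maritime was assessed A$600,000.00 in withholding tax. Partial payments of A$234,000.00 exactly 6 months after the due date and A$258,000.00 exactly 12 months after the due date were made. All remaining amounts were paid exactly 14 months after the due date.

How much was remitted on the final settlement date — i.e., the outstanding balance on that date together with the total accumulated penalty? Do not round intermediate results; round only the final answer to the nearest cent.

Monthly rate = 13.2% ÷ 12 = 1.1%
Balance at month 6: A$600,000.0000 × (1 + 0.011)^6 = A$640,705.1043…
After A$234,000.00 payment: A$640,705.1043… − A$234,000.00 = A$406,705.1043…
Balance at month 12: A$406,705.1043… × (1 + 0.011)^6 = A$434,296.7272…
After A$258,000.00 payment: A$434,296.7272… − A$258,000.00 = A$176,296.7272…
Balance at month 14: A$176,296.7272… × (1 + 0.011)^2 = A$180,196.5871…
Penalty: 14 × 1% × A$600,000.00 = A$84,000.00
Final settlement = outstanding balance + penalty = A$180,196.5871… + A$84,000.00 = A$264,196.59

A$264,196.59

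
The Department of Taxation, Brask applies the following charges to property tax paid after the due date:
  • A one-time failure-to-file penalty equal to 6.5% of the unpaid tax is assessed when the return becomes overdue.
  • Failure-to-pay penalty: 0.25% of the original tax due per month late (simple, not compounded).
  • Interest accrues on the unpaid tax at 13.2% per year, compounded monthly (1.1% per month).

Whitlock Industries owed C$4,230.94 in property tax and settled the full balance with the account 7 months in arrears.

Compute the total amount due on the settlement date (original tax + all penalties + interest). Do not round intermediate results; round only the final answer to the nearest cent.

C$4,916.73

Failure-to-file penalty: 6.5% × C$4,230.94 = C$275.01…
Failure-to-pay penalty: 7 × 0.25% × C$4,230.94 = C$74.04…
Interest: C$4,230.94 × ((1 + 0.011)^7 − 1) = C$4,230.94 × 0.0795881… = C$336.7325…
Total = C$4,230.94 + C$349.0526… + C$336.7325… = C$4,916.73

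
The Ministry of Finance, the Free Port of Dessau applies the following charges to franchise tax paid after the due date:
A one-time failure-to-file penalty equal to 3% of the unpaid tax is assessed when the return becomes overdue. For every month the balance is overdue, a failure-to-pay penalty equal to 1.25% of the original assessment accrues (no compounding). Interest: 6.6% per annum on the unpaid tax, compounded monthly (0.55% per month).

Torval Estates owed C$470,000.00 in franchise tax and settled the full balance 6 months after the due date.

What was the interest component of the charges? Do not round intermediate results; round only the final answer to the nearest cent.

C$15,724.83

Interest: C$470,000.00 × ((1 + 0.0055)^6 − 1) = C$470,000.00 × 0.0334571… = C$15,724.8329…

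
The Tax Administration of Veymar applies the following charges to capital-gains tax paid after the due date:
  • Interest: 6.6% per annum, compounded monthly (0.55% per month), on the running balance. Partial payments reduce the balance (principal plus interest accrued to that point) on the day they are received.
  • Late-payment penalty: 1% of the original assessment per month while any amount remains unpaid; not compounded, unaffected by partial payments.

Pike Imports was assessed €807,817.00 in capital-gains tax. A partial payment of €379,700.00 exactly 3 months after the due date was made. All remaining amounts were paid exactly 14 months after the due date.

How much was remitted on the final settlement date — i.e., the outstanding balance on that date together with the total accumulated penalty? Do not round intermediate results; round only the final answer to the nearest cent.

Balance at month 3: €807,817.0000 × (1 + 0.0055)^3 = €821,219.4243…
After €379,700.00 payment: €821,219.4243… − €379,700.00 = €441,519.4243…
Balance at month 14: €441,519.4243… × (1 + 0.0055)^11 = €468,978.1823…
Penalty: 14 × 1% × €807,817.00 = €113,094.38
Final settlement = outstanding balance + penalty = €468,978.1823… + €113,094.38 = €582,072.56

€582,072.56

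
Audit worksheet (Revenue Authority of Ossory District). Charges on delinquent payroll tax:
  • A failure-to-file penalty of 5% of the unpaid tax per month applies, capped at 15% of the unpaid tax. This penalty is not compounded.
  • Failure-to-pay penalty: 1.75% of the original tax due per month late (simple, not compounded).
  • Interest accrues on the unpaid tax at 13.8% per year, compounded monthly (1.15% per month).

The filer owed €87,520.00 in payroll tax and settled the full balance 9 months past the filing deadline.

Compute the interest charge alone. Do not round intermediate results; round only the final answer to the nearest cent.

Interest: €87,520.00 × ((1 + 0.0115)^9 − 1) = €87,520.00 × 0.1083910… = €9,486.3788…

€9,486.38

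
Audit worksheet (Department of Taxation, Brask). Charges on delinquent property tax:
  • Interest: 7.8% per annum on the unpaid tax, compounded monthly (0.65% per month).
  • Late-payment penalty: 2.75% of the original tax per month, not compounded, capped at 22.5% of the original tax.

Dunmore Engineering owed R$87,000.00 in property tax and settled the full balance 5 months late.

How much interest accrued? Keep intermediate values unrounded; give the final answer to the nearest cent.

R$2,864.50

Interest: R$87,000.00 × ((1 + 0.0065)^5 − 1) = R$87,000.00 × 0.0329253… = R$2,864.4972…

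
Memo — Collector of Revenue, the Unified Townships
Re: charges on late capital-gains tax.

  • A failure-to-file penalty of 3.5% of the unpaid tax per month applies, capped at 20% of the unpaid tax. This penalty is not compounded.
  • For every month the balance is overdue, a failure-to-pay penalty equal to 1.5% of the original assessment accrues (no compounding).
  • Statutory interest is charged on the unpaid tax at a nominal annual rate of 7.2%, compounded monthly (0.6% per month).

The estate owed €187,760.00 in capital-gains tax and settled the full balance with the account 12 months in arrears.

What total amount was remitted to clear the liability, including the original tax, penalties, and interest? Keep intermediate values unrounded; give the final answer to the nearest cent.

€273,082.68

Failure-to-file: 12 × 3.5% × €187,760.00 = €78,859.20, capped at 20% × €187,760.00 = €37,552.00
Failure-to-pay penalty: 12 × 1.5% × €187,760.00 = €33,796.80
Interest: €187,760.00 × ((1 + 0.006)^12 − 1) = €187,760.00 × 0.0744242… = €13,973.8817…
Total = €187,760.00 + €71,348.8000 + €13,973.8817… = €273,082.68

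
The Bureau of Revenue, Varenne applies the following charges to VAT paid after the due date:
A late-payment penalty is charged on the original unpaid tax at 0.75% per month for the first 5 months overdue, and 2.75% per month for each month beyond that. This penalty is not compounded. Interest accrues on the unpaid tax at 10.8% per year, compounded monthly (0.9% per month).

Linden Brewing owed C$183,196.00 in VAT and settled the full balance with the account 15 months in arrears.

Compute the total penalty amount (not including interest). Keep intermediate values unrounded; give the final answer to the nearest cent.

C$57,248.75

Penalty, months 1–5: 5 × 0.75% × C$183,196.00 = C$6,869.85
Penalty, months 6–15: 10 × 2.75% × C$183,196.00 = C$50,378.90
Total penalty = C$6,869.85 + C$50,378.90 = C$57,248.75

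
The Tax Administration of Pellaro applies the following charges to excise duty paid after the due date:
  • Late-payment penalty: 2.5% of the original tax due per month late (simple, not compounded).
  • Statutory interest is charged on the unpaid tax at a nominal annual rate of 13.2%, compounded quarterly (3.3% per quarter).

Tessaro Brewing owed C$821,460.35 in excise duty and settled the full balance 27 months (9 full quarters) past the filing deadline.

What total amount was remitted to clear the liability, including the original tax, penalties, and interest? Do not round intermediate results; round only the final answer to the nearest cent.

C$1,654,730.98

Late-payment penalty: 27 × 2.5% × C$821,460.35 = C$554,485.74…
Interest: C$821,460.35 × ((1 + 0.033)^9 − 1) = C$821,460.35 × 0.3393772… = C$278,784.8931…
Total = C$821,460.35 + C$554,485.7363… + C$278,784.8931… = C$1,654,730.98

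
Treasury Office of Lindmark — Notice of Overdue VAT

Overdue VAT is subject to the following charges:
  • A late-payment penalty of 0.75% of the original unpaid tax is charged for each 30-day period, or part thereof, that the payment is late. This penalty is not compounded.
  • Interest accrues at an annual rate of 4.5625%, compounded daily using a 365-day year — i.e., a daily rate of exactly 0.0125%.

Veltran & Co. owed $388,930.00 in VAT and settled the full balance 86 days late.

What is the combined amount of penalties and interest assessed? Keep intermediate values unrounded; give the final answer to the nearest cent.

Penalty periods: ⌈86/30⌉ = 3; penalty = 3 × 0.75% × $388,930.00 = $8,750.93…
Interest: $388,930.00 × ((1 + 0.000125)^86 − 1) = $388,930.00 × 0.01080731… = $4,203.2870…
Penalties + interest = $8,750.9250 + $4,203.2870… = $12,954.21

$12,954.21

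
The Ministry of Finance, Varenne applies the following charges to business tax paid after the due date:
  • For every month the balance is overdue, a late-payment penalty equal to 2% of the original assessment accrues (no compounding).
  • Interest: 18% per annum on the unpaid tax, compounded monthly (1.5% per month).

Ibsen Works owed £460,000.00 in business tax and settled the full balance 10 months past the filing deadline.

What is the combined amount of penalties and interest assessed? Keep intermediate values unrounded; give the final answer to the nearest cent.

Late-payment penalty: 10 × 2% × £460,000.00 = £92,000.00
Interest: £460,000.00 × ((1 + 0.015)^10 − 1) = £460,000.00 × 0.1605408… = £73,848.7795…
Penalties + interest = £92,000.0000 + £73,848.7795… = £165,848.78

£165,848.78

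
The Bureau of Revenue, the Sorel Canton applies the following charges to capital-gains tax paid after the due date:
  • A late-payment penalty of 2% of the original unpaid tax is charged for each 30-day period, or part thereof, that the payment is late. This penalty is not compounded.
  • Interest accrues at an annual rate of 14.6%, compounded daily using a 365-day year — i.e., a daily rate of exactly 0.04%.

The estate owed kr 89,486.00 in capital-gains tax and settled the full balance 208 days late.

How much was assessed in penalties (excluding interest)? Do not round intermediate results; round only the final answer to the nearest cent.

Penalty periods: ⌈208/30⌉ = 7; penalty = 7 × 2% × kr 89,486.00 = kr 12,528.04

kr 12,528.04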